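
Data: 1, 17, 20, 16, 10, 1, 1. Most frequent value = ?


Frequencies: 1:3, 10:1, 16:1, 17:1, 20:1
Max frequency = 3
Mode = 1

Mode = 1


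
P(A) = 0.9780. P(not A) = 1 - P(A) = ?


P(not A) = 1 - 0.9780 = 0.0220

P(not A) = 0.0220


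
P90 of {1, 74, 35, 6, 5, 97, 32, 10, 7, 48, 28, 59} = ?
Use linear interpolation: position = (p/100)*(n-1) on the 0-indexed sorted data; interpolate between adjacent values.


Sorted: 1, 5, 6, 7, 10, 28, 32, 35, 48, 59, 74, 97
n = 12
Index = 90/100 * 11 = 9.9000
Lower = data[9] = 59, Upper = data[10] = 74
P90 = 59 + 0.9000*(15) = 72.5000

P90 = 72.5000


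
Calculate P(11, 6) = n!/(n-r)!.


P(11,6) = 11!/5!
= 39916800/120
= 332640

P(11,6) = 332640


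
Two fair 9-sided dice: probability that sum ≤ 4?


Total outcomes = 9×9 = 81
Favorable (sum ≤ 4): 6
P = 6/81 = 0.0741

P = 0.0741


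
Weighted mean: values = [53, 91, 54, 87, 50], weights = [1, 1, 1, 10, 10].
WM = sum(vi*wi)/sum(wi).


Numerator = 53*1 + 91*1 + 54*1 + 87*10 + 50*10 = 1568
Denominator = 1 + 1 + 1 + 10 + 10 = 23
WM = 1568/23 = 68.1739

WM = 68.1739


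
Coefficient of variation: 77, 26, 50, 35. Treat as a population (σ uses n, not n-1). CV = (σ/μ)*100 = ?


Mean = 47.0000
SD = 19.3261
CV = (19.3261/47.0000)*100 = 41.1195%

CV = 41.1195%


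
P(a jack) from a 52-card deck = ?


4 jacks in 52 cards
P = 4/52 = 0.0769

P = 0.0769


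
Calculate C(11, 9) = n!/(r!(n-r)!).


C(11,9) = 11!/(9! × 2!)
= 39916800/(362880 × 2)
= 55

C(11,9) = 55


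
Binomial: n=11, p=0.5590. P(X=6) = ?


C(11,6) = 462
p^6 = 0.030512
(1-p)^5 = 0.016680
P = 462 * 0.030512 * 0.016680 = 0.2351

P(X=6) = 0.2351


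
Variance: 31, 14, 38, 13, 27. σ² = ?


Mean = 24.6000
Squared deviations: 40.9600, 112.3600, 179.5600, 134.5600, 5.7600
Sum = 473.2000
Variance = 473.2000/5 = 94.6400

Variance = 94.6400


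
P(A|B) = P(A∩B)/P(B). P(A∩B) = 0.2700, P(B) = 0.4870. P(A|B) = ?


P(A|B) = 0.2700/0.4870 = 0.5544

P(A|B) = 0.5544


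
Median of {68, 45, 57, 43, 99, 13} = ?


Sorted: 13, 43, 45, 57, 68, 99
n = 6 (even)
Middle values: 45 and 57
Median = (45+57)/2 = 51.0000

Median = 51.0000


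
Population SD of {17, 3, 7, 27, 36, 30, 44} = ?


Mean = 23.4286
Variance = 195.1020
SD = sqrt(195.1020) = 13.9679

SD = 13.9679


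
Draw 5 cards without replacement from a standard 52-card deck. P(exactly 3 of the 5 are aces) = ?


Hypergeometric: P(X=3) = C(4,3)·C(48,2) / C(52,5)
= 4 × 1128 / 2598960
= 4512/2598960 = 0.0017

P = 0.0017


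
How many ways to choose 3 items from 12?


C(12,3) = 12!/(3! × 9!)
= 479001600/(6 × 362880)
= 220

C(12,3) = 220


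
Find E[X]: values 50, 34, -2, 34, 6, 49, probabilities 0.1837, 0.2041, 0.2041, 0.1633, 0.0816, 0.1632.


E[X] = 50*0.1837 + 34*0.2041 - 2*0.2041 + 34*0.1633 + 6*0.0816 + 49*0.1632
= 9.1850 + 6.9394 - 0.4082 + 5.5522 + 0.4896 + 7.9968
= 29.7548

E[X] = 29.7548


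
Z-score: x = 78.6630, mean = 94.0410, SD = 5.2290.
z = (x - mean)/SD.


z = (78.6630 - 94.0410)/5.2290
= -15.3780/5.2290
= -2.9409

z = -2.9409


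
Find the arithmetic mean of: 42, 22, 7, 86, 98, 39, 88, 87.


Sum = 42 + 22 + 7 + 86 + 98 + 39 + 88 + 87 = 469
n = 8
Mean = 469/8 = 58.6250

Mean = 58.6250


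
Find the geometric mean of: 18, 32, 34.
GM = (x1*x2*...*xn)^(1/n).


Product = 18 × 32 × 34 = 19584
GM = 19584^(1/3) = 26.9547

GM = 26.9547


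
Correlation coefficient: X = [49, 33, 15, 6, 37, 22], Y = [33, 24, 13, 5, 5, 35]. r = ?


Mean X = 27.0000, Mean Y = 19.1667
SD X = 14.317821, SD Y = 12.280291
Cov = 80.666667
r = 80.666667/(14.317821*12.280291) = 0.4588

r = 0.4588


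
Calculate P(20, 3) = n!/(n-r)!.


P(20,3) = 20!/17!
= 2432902008176640000/355687428096000
= 6840

P(20,3) = 6840


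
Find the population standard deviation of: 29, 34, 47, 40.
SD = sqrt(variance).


Mean = 37.5000
Variance = 45.2500
SD = sqrt(45.2500) = 6.7268

SD = 6.7268


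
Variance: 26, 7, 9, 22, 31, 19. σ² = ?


Mean = 19.0000
Squared deviations: 49.0000, 144.0000, 100.0000, 9.0000, 144.0000, 0
Sum = 446.0000
Variance = 446.0000/6 = 74.3333

Variance = 74.3333


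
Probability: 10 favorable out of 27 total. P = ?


P = 10/27 = 0.3704

P = 0.3704


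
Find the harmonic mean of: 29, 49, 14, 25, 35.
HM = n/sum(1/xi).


Sum of reciprocals = 1/29 + 1/49 + 1/14 + 1/25 + 1/35 = 0.194891
HM = 5/0.194891 = 25.6554

HM = 25.6554


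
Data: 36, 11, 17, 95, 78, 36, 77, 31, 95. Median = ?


Sorted: 11, 17, 31, 36, 36, 77, 78, 95, 95
n = 9 (odd)
Middle value = 36

Median = 36


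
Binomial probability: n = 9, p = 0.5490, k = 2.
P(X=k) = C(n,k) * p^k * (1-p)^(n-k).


C(9,2) = 36
p^2 = 0.301401
(1-p)^7 = 0.003795
P = 36 * 0.301401 * 0.003795 = 0.0412

P(X=2) = 0.0412


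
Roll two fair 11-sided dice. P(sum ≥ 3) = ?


Total outcomes = 11×11 = 121
Favorable (sum ≥ 3): 120
P = 120/121 = 0.9917

P = 0.9917


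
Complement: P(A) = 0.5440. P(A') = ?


P(not A) = 1 - 0.5440 = 0.4560

P(not A) = 0.4560


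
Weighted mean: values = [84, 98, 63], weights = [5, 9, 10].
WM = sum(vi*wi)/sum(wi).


Numerator = 84*5 + 98*9 + 63*10 = 1932
Denominator = 5 + 9 + 10 = 24
WM = 1932/24 = 80.5000

WM = 80.5000


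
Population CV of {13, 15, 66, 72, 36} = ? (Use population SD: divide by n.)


Mean = 40.4000
SD = 24.7758
CV = (24.7758/40.4000)*100 = 61.3262%

CV = 61.3262%


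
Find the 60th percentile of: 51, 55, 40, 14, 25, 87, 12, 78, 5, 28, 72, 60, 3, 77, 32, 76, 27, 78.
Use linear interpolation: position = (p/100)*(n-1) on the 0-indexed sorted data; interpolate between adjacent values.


Sorted: 3, 5, 12, 14, 25, 27, 28, 32, 40, 51, 55, 60, 72, 76, 77, 78, 78, 87
n = 18
Index = 60/100 * 17 = 10.2000
Lower = data[10] = 55, Upper = data[11] = 60
P60 = 55 + 0.2000*(5) = 56.0000

P60 = 56.0000


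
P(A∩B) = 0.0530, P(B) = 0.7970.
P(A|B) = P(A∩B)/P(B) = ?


P(A|B) = 0.0530/0.7970 = 0.0665

P(A|B) = 0.0665


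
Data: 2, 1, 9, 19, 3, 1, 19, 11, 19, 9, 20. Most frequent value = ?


Frequencies: 1:2, 2:1, 3:1, 9:2, 11:1, 19:3, 20:1
Max frequency = 3
Mode = 19

Mode = 19


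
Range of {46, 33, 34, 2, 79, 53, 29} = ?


Max = 79, Min = 2
Range = 79 - 2 = 77

Range = 77


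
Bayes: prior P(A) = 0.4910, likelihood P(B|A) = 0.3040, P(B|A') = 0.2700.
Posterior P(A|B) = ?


P(B) = P(B|A)*P(A) + P(B|A')*P(A')
= 0.3040*0.4910 + 0.2700*0.5090
= 0.149264 + 0.137430 = 0.286694
P(A|B) = 0.149264/0.286694 = 0.5206

P(A|B) = 0.5206


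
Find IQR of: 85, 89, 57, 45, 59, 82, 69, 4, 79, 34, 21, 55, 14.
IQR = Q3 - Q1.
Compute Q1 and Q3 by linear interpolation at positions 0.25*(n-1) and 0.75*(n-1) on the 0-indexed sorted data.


Sorted: 4, 14, 21, 34, 45, 55, 57, 59, 69, 79, 82, 85, 89
Q1 (25th %ile) = 34.0000
Q3 (75th %ile) = 79.0000
IQR = 79.0000 - 34.0000 = 45.0000

IQR = 45.0000


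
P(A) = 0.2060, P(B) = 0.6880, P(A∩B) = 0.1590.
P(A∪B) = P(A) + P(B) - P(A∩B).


P(A∪B) = 0.2060 + 0.6880 - 0.1590
= 0.8940 - 0.1590
= 0.7350

P(A∪B) = 0.7350


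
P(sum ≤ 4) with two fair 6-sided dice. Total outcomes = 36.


Total outcomes = 6×6 = 36
Favorable (sum ≤ 4): 6
P = 6/36 = 0.1667

P = 0.1667


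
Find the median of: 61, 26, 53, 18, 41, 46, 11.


Sorted: 11, 18, 26, 41, 46, 53, 61
n = 7 (odd)
Middle value = 41

Median = 41


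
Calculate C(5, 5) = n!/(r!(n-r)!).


C(5,5) = 5!/(5! × 0!)
= 120/(120 × 1)
= 1

C(5,5) = 1


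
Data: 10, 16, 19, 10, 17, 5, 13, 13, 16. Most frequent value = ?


Frequencies: 5:1, 10:2, 13:2, 16:2, 17:1, 19:1
Max frequency = 2
Mode = 10, 13, 16

Mode = 10, 13, 16


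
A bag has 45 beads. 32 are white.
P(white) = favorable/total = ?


P = 32/45 = 0.7111

P = 0.7111


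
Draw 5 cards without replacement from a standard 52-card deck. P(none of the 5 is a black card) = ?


P(no black cards) = (26/52) × (25/51) × (24/50) × (23/49) × (22/48)
= 0.0253

P = 0.0253


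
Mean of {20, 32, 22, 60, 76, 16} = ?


Sum = 20 + 32 + 22 + 60 + 76 + 16 = 226
n = 6
Mean = 226/6 = 37.6667

Mean = 37.6667


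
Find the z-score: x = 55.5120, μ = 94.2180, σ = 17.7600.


z = (55.5120 - 94.2180)/17.7600
= -38.7060/17.7600
= -2.1794

z = -2.1794


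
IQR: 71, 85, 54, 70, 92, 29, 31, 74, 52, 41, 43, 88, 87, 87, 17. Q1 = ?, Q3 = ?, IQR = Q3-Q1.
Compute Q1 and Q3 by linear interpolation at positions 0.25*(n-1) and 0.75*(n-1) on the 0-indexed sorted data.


Sorted: 17, 29, 31, 41, 43, 52, 54, 70, 71, 74, 85, 87, 87, 88, 92
Q1 (25th %ile) = 42.0000
Q3 (75th %ile) = 86.0000
IQR = 86.0000 - 42.0000 = 44.0000

IQR = 44.0000


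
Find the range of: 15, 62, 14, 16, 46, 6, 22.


Max = 62, Min = 6
Range = 62 - 6 = 56

Range = 56


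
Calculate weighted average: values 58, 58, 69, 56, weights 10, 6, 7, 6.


Numerator = 58*10 + 58*6 + 69*7 + 56*6 = 1747
Denominator = 10 + 6 + 7 + 6 = 29
WM = 1747/29 = 60.2414

WM = 60.2414


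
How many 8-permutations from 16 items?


P(16,8) = 16!/8!
= 20922789888000/40320
= 518918400

P(16,8) = 518918400


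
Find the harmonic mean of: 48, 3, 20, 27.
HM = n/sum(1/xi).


Sum of reciprocals = 1/48 + 1/3 + 1/20 + 1/27 = 0.441204
HM = 4/0.441204 = 9.0661

HM = 9.0661


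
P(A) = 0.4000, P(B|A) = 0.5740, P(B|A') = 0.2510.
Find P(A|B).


P(B) = P(B|A)*P(A) + P(B|A')*P(A')
= 0.5740*0.4000 + 0.2510*0.6000
= 0.229600 + 0.150600 = 0.380200
P(A|B) = 0.229600/0.380200 = 0.6039

P(A|B) = 0.6039


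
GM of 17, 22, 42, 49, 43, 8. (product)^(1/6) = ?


Product = 17 × 22 × 42 × 49 × 43 × 8 = 264774048
GM = 264774048^(1/6) = 25.3403

GM = 25.3403


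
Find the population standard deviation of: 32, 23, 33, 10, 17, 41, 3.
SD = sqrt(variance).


Mean = 22.7143
Variance = 158.4898
SD = sqrt(158.4898) = 12.5893

SD = 12.5893


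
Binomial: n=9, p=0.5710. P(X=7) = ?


C(9,7) = 36
p^7 = 0.019790
(1-p)^2 = 0.184041
P = 36 * 0.019790 * 0.184041 = 0.1311

P(X=7) = 0.1311


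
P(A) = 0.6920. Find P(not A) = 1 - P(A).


P(not A) = 1 - 0.6920 = 0.3080

P(not A) = 0.3080


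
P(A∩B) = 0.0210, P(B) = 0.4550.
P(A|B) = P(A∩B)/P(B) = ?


P(A|B) = 0.0210/0.4550 = 0.0462

P(A|B) = 0.0462


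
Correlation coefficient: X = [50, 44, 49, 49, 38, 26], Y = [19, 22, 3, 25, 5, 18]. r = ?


Mean X = 42.6667, Mean Y = 15.3333
SD X = 8.517955, SD Y = 8.339997
Cov = 3.777778
r = 3.777778/(8.517955*8.339997) = 0.0532

r = 0.0532


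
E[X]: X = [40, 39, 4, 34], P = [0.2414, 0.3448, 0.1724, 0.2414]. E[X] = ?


E[X] = 40*0.2414 + 39*0.3448 + 4*0.1724 + 34*0.2414
= 9.6560 + 13.4472 + 0.6896 + 8.2076
= 32.0004

E[X] = 32.0004


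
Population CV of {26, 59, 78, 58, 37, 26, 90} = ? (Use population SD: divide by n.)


Mean = 53.4286
SD = 23.2001
CV = (23.2001/53.4286)*100 = 43.4227%

CV = 43.4227%


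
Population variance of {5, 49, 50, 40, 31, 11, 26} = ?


Mean = 30.2857
Squared deviations: 639.3673, 350.2245, 388.6531, 94.3673, 0.5102, 371.9388, 18.3673
Sum = 1863.4286
Variance = 1863.4286/7 = 266.2041

Variance = 266.2041


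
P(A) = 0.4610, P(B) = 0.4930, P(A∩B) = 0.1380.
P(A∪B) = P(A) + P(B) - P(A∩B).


P(A∪B) = 0.4610 + 0.4930 - 0.1380
= 0.9540 - 0.1380
= 0.8160

P(A∪B) = 0.8160


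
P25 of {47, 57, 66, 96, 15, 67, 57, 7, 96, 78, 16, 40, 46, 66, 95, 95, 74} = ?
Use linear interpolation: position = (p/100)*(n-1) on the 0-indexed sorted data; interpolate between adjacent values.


Sorted: 7, 15, 16, 40, 46, 47, 57, 57, 66, 66, 67, 74, 78, 95, 95, 96, 96
n = 17
Index = 25/100 * 16 = 4.0000
Lower = data[4] = 46, Upper = data[5] = 47
P25 = 46 + 0*(1) = 46.0000

P25 = 46.0000


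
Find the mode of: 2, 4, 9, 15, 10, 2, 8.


Frequencies: 2:2, 4:1, 8:1, 9:1, 10:1, 15:1
Max frequency = 2
Mode = 2

Mode = 2


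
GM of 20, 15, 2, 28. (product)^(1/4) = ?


Product = 20 × 15 × 2 × 28 = 16800
GM = 16800^(1/4) = 11.3849

GM = 11.3849


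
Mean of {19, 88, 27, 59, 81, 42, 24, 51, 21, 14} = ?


Sum = 19 + 88 + 27 + 59 + 81 + 42 + 24 + 51 + 21 + 14 = 426
n = 10
Mean = 426/10 = 42.6000

Mean = 42.6000


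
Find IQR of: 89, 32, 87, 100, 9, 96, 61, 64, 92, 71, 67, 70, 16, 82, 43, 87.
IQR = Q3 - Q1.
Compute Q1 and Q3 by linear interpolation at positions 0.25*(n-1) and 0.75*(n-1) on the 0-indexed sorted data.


Sorted: 9, 16, 32, 43, 61, 64, 67, 70, 71, 82, 87, 87, 89, 92, 96, 100
Q1 (25th %ile) = 56.5000
Q3 (75th %ile) = 87.5000
IQR = 87.5000 - 56.5000 = 31.0000

IQR = 31.0000


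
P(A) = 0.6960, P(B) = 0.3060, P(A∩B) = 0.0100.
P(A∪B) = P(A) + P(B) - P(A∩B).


P(A∪B) = 0.6960 + 0.3060 - 0.0100
= 1.0020 - 0.0100
= 0.9920

P(A∪B) = 0.9920


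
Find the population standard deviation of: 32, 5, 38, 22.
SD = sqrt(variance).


Mean = 24.2500
Variance = 156.1875
SD = sqrt(156.1875) = 12.4975

SD = 12.4975


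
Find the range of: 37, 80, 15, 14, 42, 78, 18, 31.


Max = 80, Min = 14
Range = 80 - 14 = 66

Range = 66


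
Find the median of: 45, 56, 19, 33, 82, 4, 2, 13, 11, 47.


Sorted: 2, 4, 11, 13, 19, 33, 45, 47, 56, 82
n = 10 (even)
Middle values: 19 and 33
Median = (19+33)/2 = 26.0000

Median = 26.0000


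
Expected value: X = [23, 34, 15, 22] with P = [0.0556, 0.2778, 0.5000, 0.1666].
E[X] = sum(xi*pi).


E[X] = 23*0.0556 + 34*0.2778 + 15*0.5000 + 22*0.1666
= 1.2788 + 9.4452 + 7.5000 + 3.6652
= 21.8892

E[X] = 21.8892


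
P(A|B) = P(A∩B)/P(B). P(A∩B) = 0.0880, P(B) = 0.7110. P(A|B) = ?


P(A|B) = 0.0880/0.7110 = 0.1238

P(A|B) = 0.1238


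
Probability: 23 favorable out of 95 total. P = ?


P = 23/95 = 0.2421

P = 0.2421


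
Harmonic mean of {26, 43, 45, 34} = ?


Sum of reciprocals = 1/26 + 1/43 + 1/45 + 1/34 = 0.113351
HM = 4/0.113351 = 35.2885

HM = 35.2885


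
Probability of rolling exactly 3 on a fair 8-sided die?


Favorable outcomes (roll = 3): 1
Total outcomes = 8
P = 1/8 = 0.1250

P = 0.1250


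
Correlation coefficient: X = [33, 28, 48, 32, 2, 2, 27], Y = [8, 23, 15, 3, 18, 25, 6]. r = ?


Mean X = 24.5714, Mean Y = 14.0000
SD X = 15.637475, SD Y = 7.928250
Cov = -62.285714
r = -62.285714/(15.637475*7.928250) = -0.5024

r = -0.5024


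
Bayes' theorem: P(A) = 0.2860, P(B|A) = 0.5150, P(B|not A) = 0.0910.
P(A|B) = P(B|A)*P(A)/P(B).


P(B) = P(B|A)*P(A) + P(B|A')*P(A')
= 0.5150*0.2860 + 0.0910*0.7140
= 0.147290 + 0.064974 = 0.212264
P(A|B) = 0.147290/0.212264 = 0.6939

P(A|B) = 0.6939


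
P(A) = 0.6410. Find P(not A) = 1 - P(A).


P(not A) = 1 - 0.6410 = 0.3590

P(not A) = 0.3590


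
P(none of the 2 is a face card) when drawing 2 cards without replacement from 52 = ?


P(no face cards) = (40/52) × (39/51)
= 0.5882

P = 0.5882


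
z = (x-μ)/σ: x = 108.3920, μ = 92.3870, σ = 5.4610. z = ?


z = (108.3920 - 92.3870)/5.4610
= 16.0050/5.4610
= 2.9308

z = 2.9308


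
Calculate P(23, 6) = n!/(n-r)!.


P(23,6) = 23!/17!
= 25852016738884976640000/355687428096000
= 72681840

P(23,6) = 72681840


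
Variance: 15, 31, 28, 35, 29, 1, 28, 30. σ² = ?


Mean = 24.6250
Squared deviations: 92.6406, 40.6406, 11.3906, 107.6406, 19.1406, 558.1406, 11.3906, 28.8906
Sum = 869.8750
Variance = 869.8750/8 = 108.7344

Variance = 108.7344


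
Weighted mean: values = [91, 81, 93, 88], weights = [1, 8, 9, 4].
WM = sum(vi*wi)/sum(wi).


Numerator = 91*1 + 81*8 + 93*9 + 88*4 = 1928
Denominator = 1 + 8 + 9 + 4 = 22
WM = 1928/22 = 87.6364

WM = 87.6364


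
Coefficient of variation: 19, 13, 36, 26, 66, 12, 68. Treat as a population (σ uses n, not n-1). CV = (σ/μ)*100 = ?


Mean = 34.2857
SD = 22.0306
CV = (22.0306/34.2857)*100 = 64.2559%

CV = 64.2559%


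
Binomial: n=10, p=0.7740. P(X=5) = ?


C(10,5) = 252
p^5 = 0.277782
(1-p)^5 = 0.000590
P = 252 * 0.277782 * 0.000590 = 0.0413

P(X=5) = 0.0413


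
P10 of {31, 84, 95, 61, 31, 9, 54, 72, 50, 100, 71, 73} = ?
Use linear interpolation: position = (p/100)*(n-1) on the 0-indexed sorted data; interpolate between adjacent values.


Sorted: 9, 31, 31, 50, 54, 61, 71, 72, 73, 84, 95, 100
n = 12
Index = 10/100 * 11 = 1.1000
Lower = data[1] = 31, Upper = data[2] = 31
P10 = 31 + 0.1000*(0) = 31.0000

P10 = 31.0000


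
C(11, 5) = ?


C(11,5) = 11!/(5! × 6!)
= 39916800/(120 × 720)
= 462

C(11,5) = 462


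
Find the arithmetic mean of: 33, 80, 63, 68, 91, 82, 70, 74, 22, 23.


Sum = 33 + 80 + 63 + 68 + 91 + 82 + 70 + 74 + 22 + 23 = 606
n = 10
Mean = 606/10 = 60.6000

Mean = 60.6000


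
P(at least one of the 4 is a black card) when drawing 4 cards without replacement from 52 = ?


P(at least one) = 1 - P(none)
P(none) = (26/52) × (25/51) × (24/50) × (23/49) = 0.055222
P(at least one) = 1 - 0.055222 = 0.9448

P = 0.9448


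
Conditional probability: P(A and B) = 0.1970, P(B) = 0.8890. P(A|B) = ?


P(A|B) = 0.1970/0.8890 = 0.2216

P(A|B) = 0.2216


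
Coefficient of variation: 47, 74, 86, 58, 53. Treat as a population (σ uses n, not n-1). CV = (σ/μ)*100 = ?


Mean = 63.6000
SD = 14.3471
CV = (14.3471/63.6000)*100 = 22.5584%

CV = 22.5584%


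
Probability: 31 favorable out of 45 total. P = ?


P = 31/45 = 0.6889

P = 0.6889


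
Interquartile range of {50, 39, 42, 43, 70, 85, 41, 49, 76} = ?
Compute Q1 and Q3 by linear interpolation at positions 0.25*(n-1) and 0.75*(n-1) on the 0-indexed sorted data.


Sorted: 39, 41, 42, 43, 49, 50, 70, 76, 85
Q1 (25th %ile) = 42.0000
Q3 (75th %ile) = 70.0000
IQR = 70.0000 - 42.0000 = 28.0000

IQR = 28.0000


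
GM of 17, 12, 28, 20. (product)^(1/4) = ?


Product = 17 × 12 × 28 × 20 = 114240
GM = 114240^(1/4) = 18.3846

GM = 18.3846


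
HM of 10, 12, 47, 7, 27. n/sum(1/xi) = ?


Sum of reciprocals = 1/10 + 1/12 + 1/47 + 1/7 + 1/27 = 0.384504
HM = 5/0.384504 = 13.0038

HM = 13.0038


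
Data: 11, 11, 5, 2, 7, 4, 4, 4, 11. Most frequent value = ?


Frequencies: 2:1, 4:3, 5:1, 7:1, 11:3
Max frequency = 3
Mode = 4, 11

Mode = 4, 11


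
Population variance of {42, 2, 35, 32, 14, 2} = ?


Mean = 21.1667
Squared deviations: 434.0278, 367.3611, 191.3611, 117.3611, 51.3611, 367.3611
Sum = 1528.8333
Variance = 1528.8333/6 = 254.8056

Variance = 254.8056


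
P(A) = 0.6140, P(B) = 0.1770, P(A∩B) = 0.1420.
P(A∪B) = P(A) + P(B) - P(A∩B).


P(A∪B) = 0.6140 + 0.1770 - 0.1420
= 0.7910 - 0.1420
= 0.6490

P(A∪B) = 0.6490


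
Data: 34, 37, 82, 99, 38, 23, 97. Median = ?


Sorted: 23, 34, 37, 38, 82, 97, 99
n = 7 (odd)
Middle value = 38

Median = 38


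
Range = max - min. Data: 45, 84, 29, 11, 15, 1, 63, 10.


Max = 84, Min = 1
Range = 84 - 1 = 83

Range = 83


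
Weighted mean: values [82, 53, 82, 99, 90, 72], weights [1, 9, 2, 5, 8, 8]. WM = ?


Numerator = 82*1 + 53*9 + 82*2 + 99*5 + 90*8 + 72*8 = 2514
Denominator = 1 + 9 + 2 + 5 + 8 + 8 = 33
WM = 2514/33 = 76.1818

WM = 76.1818


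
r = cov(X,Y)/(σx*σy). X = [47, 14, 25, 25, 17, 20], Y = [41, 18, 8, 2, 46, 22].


Mean X = 24.6667, Mean Y = 22.8333
SD X = 10.749677, SD Y = 16.045941
Cov = 45.277778
r = 45.277778/(10.749677*16.045941) = 0.2625

r = 0.2625


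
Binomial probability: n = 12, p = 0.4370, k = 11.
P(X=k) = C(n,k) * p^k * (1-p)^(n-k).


C(12,11) = 12
p^11 = 0.000111
(1-p)^1 = 0.563000
P = 12 * 0.000111 * 0.563000 = 0.0007

P(X=11) = 0.0007


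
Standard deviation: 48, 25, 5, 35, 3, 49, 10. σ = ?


Mean = 25.0000
Variance = 330.5714
SD = sqrt(330.5714) = 18.1816

SD = 18.1816


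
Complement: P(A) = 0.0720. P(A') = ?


P(not A) = 1 - 0.0720 = 0.9280

P(not A) = 0.9280


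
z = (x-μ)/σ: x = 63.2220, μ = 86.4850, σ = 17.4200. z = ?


z = (63.2220 - 86.4850)/17.4200
= -23.2630/17.4200
= -1.3354

z = -1.3354


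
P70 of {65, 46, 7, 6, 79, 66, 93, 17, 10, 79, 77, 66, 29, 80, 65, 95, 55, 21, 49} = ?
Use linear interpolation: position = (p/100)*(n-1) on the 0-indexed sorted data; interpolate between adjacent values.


Sorted: 6, 7, 10, 17, 21, 29, 46, 49, 55, 65, 65, 66, 66, 77, 79, 79, 80, 93, 95
n = 19
Index = 70/100 * 18 = 12.6000
Lower = data[12] = 66, Upper = data[13] = 77
P70 = 66 + 0.6000*(11) = 72.6000

P70 = 72.6000


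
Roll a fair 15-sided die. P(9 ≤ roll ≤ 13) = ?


Favorable outcomes (9 ≤ roll ≤ 13): 5
Total outcomes = 15
P = 5/15 = 0.3333

P = 0.3333


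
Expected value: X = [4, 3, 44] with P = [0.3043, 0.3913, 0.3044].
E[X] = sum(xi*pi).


E[X] = 4*0.3043 + 3*0.3913 + 44*0.3044
= 1.2172 + 1.1739 + 13.3936
= 15.7847

E[X] = 15.7847


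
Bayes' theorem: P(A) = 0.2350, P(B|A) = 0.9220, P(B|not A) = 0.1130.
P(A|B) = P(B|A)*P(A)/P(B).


P(B) = P(B|A)*P(A) + P(B|A')*P(A')
= 0.9220*0.2350 + 0.1130*0.7650
= 0.216670 + 0.086445 = 0.303115
P(A|B) = 0.216670/0.303115 = 0.7148

P(A|B) = 0.7148


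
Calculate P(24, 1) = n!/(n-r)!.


P(24,1) = 24!/23!
= 620448401733239439360000/25852016738884976640000
= 24

P(24,1) = 24


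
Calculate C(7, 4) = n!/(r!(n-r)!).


C(7,4) = 7!/(4! × 3!)
= 5040/(24 × 6)
= 35

C(7,4) = 35


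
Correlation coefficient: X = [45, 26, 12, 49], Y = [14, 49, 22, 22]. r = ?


Mean X = 33.0000, Mean Y = 26.7500
SD X = 14.916434, SD Y = 13.254716
Cov = -71.250000
r = -71.250000/(14.916434*13.254716) = -0.3604

r = -0.3604


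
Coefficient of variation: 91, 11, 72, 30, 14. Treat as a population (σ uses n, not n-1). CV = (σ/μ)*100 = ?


Mean = 43.6000
SD = 32.1783
CV = (32.1783/43.6000)*100 = 73.8033%

CV = 73.8033%


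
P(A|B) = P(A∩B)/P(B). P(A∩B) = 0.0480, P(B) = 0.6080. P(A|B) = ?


P(A|B) = 0.0480/0.6080 = 0.0789

P(A|B) = 0.0789


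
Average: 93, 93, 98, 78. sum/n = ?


Sum = 93 + 93 + 98 + 78 = 362
n = 4
Mean = 362/4 = 90.5000

Mean = 90.5000


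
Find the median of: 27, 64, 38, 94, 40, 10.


Sorted: 10, 27, 38, 40, 64, 94
n = 6 (even)
Middle values: 38 and 40
Median = (38+40)/2 = 39.0000

Median = 39.0000


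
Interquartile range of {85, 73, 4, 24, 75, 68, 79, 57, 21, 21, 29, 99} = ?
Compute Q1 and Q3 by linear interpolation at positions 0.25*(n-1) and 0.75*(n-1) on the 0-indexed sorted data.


Sorted: 4, 21, 21, 24, 29, 57, 68, 73, 75, 79, 85, 99
Q1 (25th %ile) = 23.2500
Q3 (75th %ile) = 76.0000
IQR = 76.0000 - 23.2500 = 52.7500

IQR = 52.7500


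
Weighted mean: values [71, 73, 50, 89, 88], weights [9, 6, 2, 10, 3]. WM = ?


Numerator = 71*9 + 73*6 + 50*2 + 89*10 + 88*3 = 2331
Denominator = 9 + 6 + 2 + 10 + 3 = 30
WM = 2331/30 = 77.7000

WM = 77.7000


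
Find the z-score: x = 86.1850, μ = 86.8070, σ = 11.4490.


z = (86.1850 - 86.8070)/11.4490
= -0.6220/11.4490
= -0.0543

z = -0.0543


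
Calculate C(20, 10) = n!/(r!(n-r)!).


C(20,10) = 20!/(10! × 10!)
= 2432902008176640000/(3628800 × 3628800)
= 184756

C(20,10) = 184756


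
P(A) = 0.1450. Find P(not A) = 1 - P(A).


P(not A) = 1 - 0.1450 = 0.8550

P(not A) = 0.8550


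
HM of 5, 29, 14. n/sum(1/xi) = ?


Sum of reciprocals = 1/5 + 1/29 + 1/14 = 0.305911
HM = 3/0.305911 = 9.8068

HM = 9.8068


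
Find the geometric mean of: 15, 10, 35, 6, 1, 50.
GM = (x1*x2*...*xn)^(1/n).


Product = 15 × 10 × 35 × 6 × 1 × 50 = 1575000
GM = 1575000^(1/6) = 10.7865

GM = 10.7865


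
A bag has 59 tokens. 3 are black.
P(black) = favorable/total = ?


P = 3/59 = 0.0508

P = 0.0508


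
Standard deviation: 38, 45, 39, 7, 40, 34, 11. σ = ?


Mean = 30.5714
Variance = 196.2449
SD = sqrt(196.2449) = 14.0087

SD = 14.0087


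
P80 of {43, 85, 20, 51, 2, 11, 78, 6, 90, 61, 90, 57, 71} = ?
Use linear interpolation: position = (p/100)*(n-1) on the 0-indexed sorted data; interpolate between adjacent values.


Sorted: 2, 6, 11, 20, 43, 51, 57, 61, 71, 78, 85, 90, 90
n = 13
Index = 80/100 * 12 = 9.6000
Lower = data[9] = 78, Upper = data[10] = 85
P80 = 78 + 0.6000*(7) = 82.2000

P80 = 82.2000


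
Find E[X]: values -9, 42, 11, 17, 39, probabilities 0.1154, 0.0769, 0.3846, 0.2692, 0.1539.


E[X] = -9*0.1154 + 42*0.0769 + 11*0.3846 + 17*0.2692 + 39*0.1539
= -1.0386 + 3.2298 + 4.2306 + 4.5764 + 6.0021
= 17.0003

E[X] = 17.0003


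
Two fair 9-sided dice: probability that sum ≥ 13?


Total outcomes = 9×9 = 81
Favorable (sum ≥ 13): 21
P = 21/81 = 0.2593

P = 0.2593


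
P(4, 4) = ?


P(4,4) = 4!/0!
= 24/1
= 24

P(4,4) = 24


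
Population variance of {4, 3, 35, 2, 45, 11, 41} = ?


Mean = 20.1429
Squared deviations: 260.5918, 293.8776, 220.7347, 329.1633, 617.8776, 83.5918, 435.0204
Sum = 2240.8571
Variance = 2240.8571/7 = 320.1224

Variance = 320.1224


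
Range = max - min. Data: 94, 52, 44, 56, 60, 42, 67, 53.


Max = 94, Min = 42
Range = 94 - 42 = 52

Range = 52


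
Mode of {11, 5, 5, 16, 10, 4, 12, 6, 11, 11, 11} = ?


Frequencies: 4:1, 5:2, 6:1, 10:1, 11:4, 12:1, 16:1
Max frequency = 4
Mode = 11

Mode = 11


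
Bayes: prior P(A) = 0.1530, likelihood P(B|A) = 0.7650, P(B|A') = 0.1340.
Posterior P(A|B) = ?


P(B) = P(B|A)*P(A) + P(B|A')*P(A')
= 0.7650*0.1530 + 0.1340*0.8470
= 0.117045 + 0.113498 = 0.230543
P(A|B) = 0.117045/0.230543 = 0.5077

P(A|B) = 0.5077


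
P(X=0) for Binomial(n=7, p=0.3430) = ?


C(7,0) = 1
p^0 = 1.000000
(1-p)^7 = 0.052839
P = 1 * 1.000000 * 0.052839 = 0.0528

P(X=0) = 0.0528


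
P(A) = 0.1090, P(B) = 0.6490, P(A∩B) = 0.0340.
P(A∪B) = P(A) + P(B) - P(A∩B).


P(A∪B) = 0.1090 + 0.6490 - 0.0340
= 0.7580 - 0.0340
= 0.7240

P(A∪B) = 0.7240


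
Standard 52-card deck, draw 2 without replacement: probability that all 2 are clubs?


P(all clubs) = (13/52) × (12/51)
= 0.0588

P = 0.0588


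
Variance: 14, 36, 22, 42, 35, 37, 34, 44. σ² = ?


Mean = 33.0000
Squared deviations: 361.0000, 9.0000, 121.0000, 81.0000, 4.0000, 16.0000, 1.0000, 121.0000
Sum = 714.0000
Variance = 714.0000/8 = 89.2500

Variance = 89.2500


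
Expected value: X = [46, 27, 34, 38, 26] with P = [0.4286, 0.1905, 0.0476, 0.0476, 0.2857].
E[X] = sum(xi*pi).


E[X] = 46*0.4286 + 27*0.1905 + 34*0.0476 + 38*0.0476 + 26*0.2857
= 19.7156 + 5.1435 + 1.6184 + 1.8088 + 7.4282
= 35.7145

E[X] = 35.7145


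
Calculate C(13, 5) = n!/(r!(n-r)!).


C(13,5) = 13!/(5! × 8!)
= 6227020800/(120 × 40320)
= 1287

C(13,5) = 1287


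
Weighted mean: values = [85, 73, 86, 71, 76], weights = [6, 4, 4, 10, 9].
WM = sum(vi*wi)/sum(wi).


Numerator = 85*6 + 73*4 + 86*4 + 71*10 + 76*9 = 2540
Denominator = 6 + 4 + 4 + 10 + 9 = 33
WM = 2540/33 = 76.9697

WM = 76.9697


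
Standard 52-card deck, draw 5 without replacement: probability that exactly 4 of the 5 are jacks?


Hypergeometric: P(X=4) = C(4,4)·C(48,1) / C(52,5)
= 1 × 48 / 2598960
= 48/2598960 = 1.8469e-05

P = 1.8469e-05


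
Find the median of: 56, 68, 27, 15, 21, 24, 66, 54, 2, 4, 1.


Sorted: 1, 2, 4, 15, 21, 24, 27, 54, 56, 66, 68
n = 11 (odd)
Middle value = 24

Median = 24


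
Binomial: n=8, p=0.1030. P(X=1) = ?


C(8,1) = 8
p^1 = 0.103000
(1-p)^7 = 0.467248
P = 8 * 0.103000 * 0.467248 = 0.3850

P(X=1) = 0.3850


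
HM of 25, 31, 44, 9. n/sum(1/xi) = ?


Sum of reciprocals = 1/25 + 1/31 + 1/44 + 1/9 = 0.206096
HM = 4/0.206096 = 19.4084

HM = 19.4084


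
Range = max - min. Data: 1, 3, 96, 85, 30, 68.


Max = 96, Min = 1
Range = 96 - 1 = 95

Range = 95


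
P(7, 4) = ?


P(7,4) = 7!/3!
= 5040/6
= 840

P(7,4) = 840


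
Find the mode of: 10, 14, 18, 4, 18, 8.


Frequencies: 4:1, 8:1, 10:1, 14:1, 18:2
Max frequency = 2
Mode = 18

Mode = 18


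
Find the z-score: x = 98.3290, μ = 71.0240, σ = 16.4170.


z = (98.3290 - 71.0240)/16.4170
= 27.3050/16.4170
= 1.6632

z = 1.6632


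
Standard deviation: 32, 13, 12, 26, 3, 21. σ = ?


Mean = 17.8333
Variance = 92.4722
SD = sqrt(92.4722) = 9.6162

SD = 9.6162


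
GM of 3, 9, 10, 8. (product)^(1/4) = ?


Product = 3 × 9 × 10 × 8 = 2160
GM = 2160^(1/4) = 6.8173

GM = 6.8173


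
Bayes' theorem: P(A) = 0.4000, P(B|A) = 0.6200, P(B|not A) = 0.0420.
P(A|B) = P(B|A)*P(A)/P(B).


P(B) = P(B|A)*P(A) + P(B|A')*P(A')
= 0.6200*0.4000 + 0.0420*0.6000
= 0.248000 + 0.025200 = 0.273200
P(A|B) = 0.248000/0.273200 = 0.9078

P(A|B) = 0.9078


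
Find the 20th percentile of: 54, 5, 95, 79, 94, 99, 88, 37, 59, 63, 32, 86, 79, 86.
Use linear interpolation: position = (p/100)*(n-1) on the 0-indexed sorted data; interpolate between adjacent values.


Sorted: 5, 32, 37, 54, 59, 63, 79, 79, 86, 86, 88, 94, 95, 99
n = 14
Index = 20/100 * 13 = 2.6000
Lower = data[2] = 37, Upper = data[3] = 54
P20 = 37 + 0.6000*(17) = 47.2000

P20 = 47.2000


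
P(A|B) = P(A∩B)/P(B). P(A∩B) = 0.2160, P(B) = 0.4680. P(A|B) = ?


P(A|B) = 0.2160/0.4680 = 0.4615

P(A|B) = 0.4615


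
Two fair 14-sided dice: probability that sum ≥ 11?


Total outcomes = 14×14 = 196
Favorable (sum ≥ 11): 151
P = 151/196 = 0.7704

P = 0.7704


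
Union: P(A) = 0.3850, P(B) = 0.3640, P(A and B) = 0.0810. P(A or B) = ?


P(A∪B) = 0.3850 + 0.3640 - 0.0810
= 0.7490 - 0.0810
= 0.6680

P(A∪B) = 0.6680


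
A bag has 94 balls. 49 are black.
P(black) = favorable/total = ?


P = 49/94 = 0.5213

P = 0.5213


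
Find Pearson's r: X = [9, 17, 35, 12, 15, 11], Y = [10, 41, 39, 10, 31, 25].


Mean X = 16.5000, Mean Y = 26.0000
SD X = 8.674676, SD Y = 12.463279
Cov = 73.000000
r = 73.000000/(8.674676*12.463279) = 0.6752

r = 0.6752


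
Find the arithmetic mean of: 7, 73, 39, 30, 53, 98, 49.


Sum = 7 + 73 + 39 + 30 + 53 + 98 + 49 = 349
n = 7
Mean = 349/7 = 49.8571

Mean = 49.8571


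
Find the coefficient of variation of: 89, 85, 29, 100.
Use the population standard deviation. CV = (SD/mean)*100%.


Mean = 75.7500
SD = 27.5443
CV = (27.5443/75.7500)*100 = 36.3621%

CV = 36.3621%


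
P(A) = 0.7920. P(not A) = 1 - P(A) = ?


P(not A) = 1 - 0.7920 = 0.2080

P(not A) = 0.2080


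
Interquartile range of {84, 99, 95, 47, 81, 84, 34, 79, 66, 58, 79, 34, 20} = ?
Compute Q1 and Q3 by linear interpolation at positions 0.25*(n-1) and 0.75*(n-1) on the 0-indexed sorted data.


Sorted: 20, 34, 34, 47, 58, 66, 79, 79, 81, 84, 84, 95, 99
Q1 (25th %ile) = 47.0000
Q3 (75th %ile) = 84.0000
IQR = 84.0000 - 47.0000 = 37.0000

IQR = 37.0000


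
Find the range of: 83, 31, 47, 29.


Max = 83, Min = 29
Range = 83 - 29 = 54

Range = 54


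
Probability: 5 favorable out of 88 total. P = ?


P = 5/88 = 0.0568

P = 0.0568


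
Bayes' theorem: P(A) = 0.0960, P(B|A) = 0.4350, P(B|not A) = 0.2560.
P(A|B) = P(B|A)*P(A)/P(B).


P(B) = P(B|A)*P(A) + P(B|A')*P(A')
= 0.4350*0.0960 + 0.2560*0.9040
= 0.041760 + 0.231424 = 0.273184
P(A|B) = 0.041760/0.273184 = 0.1529

P(A|B) = 0.1529


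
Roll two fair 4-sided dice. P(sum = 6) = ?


Total outcomes = 4×4 = 16
Favorable (sum = 6): 3
P = 3/16 = 0.1875

P = 0.1875


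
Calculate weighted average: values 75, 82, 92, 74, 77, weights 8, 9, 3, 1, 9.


Numerator = 75*8 + 82*9 + 92*3 + 74*1 + 77*9 = 2381
Denominator = 8 + 9 + 3 + 1 + 9 = 30
WM = 2381/30 = 79.3667

WM = 79.3667


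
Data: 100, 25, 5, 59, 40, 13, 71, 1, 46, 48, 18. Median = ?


Sorted: 1, 5, 13, 18, 25, 40, 46, 48, 59, 71, 100
n = 11 (odd)
Middle value = 40

Median = 40


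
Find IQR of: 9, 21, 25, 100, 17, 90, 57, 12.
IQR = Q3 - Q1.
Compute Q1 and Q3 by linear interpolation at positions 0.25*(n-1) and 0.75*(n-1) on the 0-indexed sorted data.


Sorted: 9, 12, 17, 21, 25, 57, 90, 100
Q1 (25th %ile) = 15.7500
Q3 (75th %ile) = 65.2500
IQR = 65.2500 - 15.7500 = 49.5000

IQR = 49.5000


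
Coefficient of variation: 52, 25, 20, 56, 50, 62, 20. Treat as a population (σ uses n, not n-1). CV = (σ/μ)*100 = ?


Mean = 40.7143
SD = 16.9260
CV = (16.9260/40.7143)*100 = 41.5727%

CV = 41.5727%


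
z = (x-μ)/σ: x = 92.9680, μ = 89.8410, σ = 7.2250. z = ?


z = (92.9680 - 89.8410)/7.2250
= 3.1270/7.2250
= 0.4328

z = 0.4328


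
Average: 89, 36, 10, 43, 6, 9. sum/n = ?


Sum = 89 + 36 + 10 + 43 + 6 + 9 = 193
n = 6
Mean = 193/6 = 32.1667

Mean = 32.1667


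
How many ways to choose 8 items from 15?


C(15,8) = 15!/(8! × 7!)
= 1307674368000/(40320 × 5040)
= 6435

C(15,8) = 6435


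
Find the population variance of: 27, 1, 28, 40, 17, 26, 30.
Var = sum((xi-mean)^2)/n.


Mean = 24.1429
Squared deviations: 8.1633, 535.5918, 14.8776, 251.4490, 51.0204, 3.4490, 34.3061
Sum = 898.8571
Variance = 898.8571/7 = 128.4082

Variance = 128.4082


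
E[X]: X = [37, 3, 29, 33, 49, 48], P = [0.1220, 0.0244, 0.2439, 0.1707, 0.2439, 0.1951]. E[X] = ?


E[X] = 37*0.1220 + 3*0.0244 + 29*0.2439 + 33*0.1707 + 49*0.2439 + 48*0.1951
= 4.5140 + 0.0732 + 7.0731 + 5.6331 + 11.9511 + 9.3648
= 38.6093

E[X] = 38.6093


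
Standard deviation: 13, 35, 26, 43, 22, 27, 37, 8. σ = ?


Mean = 26.3750
Variance = 124.9844
SD = sqrt(124.9844) = 11.1796

SD = 11.1796


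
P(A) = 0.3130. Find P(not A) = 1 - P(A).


P(not A) = 1 - 0.3130 = 0.6870

P(not A) = 0.6870


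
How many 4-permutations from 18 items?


P(18,4) = 18!/14!
= 6402373705728000/87178291200
= 73440

P(18,4) = 73440


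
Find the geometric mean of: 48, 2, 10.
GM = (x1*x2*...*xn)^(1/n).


Product = 48 × 2 × 10 = 960
GM = 960^(1/3) = 9.8648

GM = 9.8648


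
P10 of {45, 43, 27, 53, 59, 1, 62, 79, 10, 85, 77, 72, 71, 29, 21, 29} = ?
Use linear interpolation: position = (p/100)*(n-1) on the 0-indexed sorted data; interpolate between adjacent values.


Sorted: 1, 10, 21, 27, 29, 29, 43, 45, 53, 59, 62, 71, 72, 77, 79, 85
n = 16
Index = 10/100 * 15 = 1.5000
Lower = data[1] = 10, Upper = data[2] = 21
P10 = 10 + 0.5000*(11) = 15.5000

P10 = 15.5000


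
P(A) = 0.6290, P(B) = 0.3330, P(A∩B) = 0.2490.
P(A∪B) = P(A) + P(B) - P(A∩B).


P(A∪B) = 0.6290 + 0.3330 - 0.2490
= 0.9620 - 0.2490
= 0.7130

P(A∪B) = 0.7130


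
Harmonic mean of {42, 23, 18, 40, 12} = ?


Sum of reciprocals = 1/42 + 1/23 + 1/18 + 1/40 + 1/12 = 0.231177
HM = 5/0.231177 = 21.6285

HM = 21.6285


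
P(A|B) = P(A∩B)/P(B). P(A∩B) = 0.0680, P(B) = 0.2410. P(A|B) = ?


P(A|B) = 0.0680/0.2410 = 0.2822

P(A|B) = 0.2822


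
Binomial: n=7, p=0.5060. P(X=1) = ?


C(7,1) = 7
p^1 = 0.506000
(1-p)^6 = 0.014533
P = 7 * 0.506000 * 0.014533 = 0.0515

P(X=1) = 0.0515


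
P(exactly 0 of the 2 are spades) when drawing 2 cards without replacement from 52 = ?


Hypergeometric: P(X=0) = C(13,0)·C(39,2) / C(52,2)
= 1 × 741 / 1326
= 741/1326 = 0.5588

P = 0.5588


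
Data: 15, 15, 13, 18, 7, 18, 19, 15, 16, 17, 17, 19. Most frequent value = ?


Frequencies: 7:1, 13:1, 15:3, 16:1, 17:2, 18:2, 19:2
Max frequency = 3
Mode = 15

Mode = 15


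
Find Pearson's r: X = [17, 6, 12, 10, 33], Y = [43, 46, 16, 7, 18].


Mean X = 15.6000, Mean Y = 26.0000
SD X = 9.393615, SD Y = 15.582041
Cov = -33.000000
r = -33.000000/(9.393615*15.582041) = -0.2255

r = -0.2255


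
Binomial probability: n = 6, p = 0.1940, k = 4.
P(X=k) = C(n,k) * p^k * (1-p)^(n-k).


C(6,4) = 15
p^4 = 0.001416
(1-p)^2 = 0.649636
P = 15 * 0.001416 * 0.649636 = 0.0138

P(X=4) = 0.0138


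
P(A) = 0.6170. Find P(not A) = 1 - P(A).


P(not A) = 1 - 0.6170 = 0.3830

P(not A) = 0.3830


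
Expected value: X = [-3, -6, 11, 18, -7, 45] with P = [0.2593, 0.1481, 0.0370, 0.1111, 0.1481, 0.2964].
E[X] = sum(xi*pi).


E[X] = -3*0.2593 - 6*0.1481 + 11*0.0370 + 18*0.1111 - 7*0.1481 + 45*0.2964
= -0.7779 - 0.8886 + 0.4070 + 1.9998 - 1.0367 + 13.3380
= 13.0416

E[X] = 13.0416


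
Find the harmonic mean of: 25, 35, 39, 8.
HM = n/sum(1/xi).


Sum of reciprocals = 1/25 + 1/35 + 1/39 + 1/8 = 0.219212
HM = 4/0.219212 = 18.2471

HM = 18.2471


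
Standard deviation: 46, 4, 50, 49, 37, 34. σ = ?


Mean = 36.6667
Variance = 248.5556
SD = sqrt(248.5556) = 15.7656

SD = 15.7656


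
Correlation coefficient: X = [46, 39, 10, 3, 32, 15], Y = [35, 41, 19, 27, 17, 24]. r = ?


Mean X = 24.1667, Mean Y = 27.1667
SD X = 15.763002, SD Y = 8.493462
Cov = 74.138889
r = 74.138889/(15.763002*8.493462) = 0.5538

r = 0.5538


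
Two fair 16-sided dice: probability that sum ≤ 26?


Total outcomes = 16×16 = 256
Favorable (sum ≤ 26): 235
P = 235/256 = 0.9180

P = 0.9180


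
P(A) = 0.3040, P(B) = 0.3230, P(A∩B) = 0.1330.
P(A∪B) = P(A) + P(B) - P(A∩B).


P(A∪B) = 0.3040 + 0.3230 - 0.1330
= 0.6270 - 0.1330
= 0.4940

P(A∪B) = 0.4940


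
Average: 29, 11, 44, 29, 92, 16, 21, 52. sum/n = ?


Sum = 29 + 11 + 44 + 29 + 92 + 16 + 21 + 52 = 294
n = 8
Mean = 294/8 = 36.7500

Mean = 36.7500


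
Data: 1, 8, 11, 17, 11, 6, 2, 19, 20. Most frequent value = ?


Frequencies: 1:1, 2:1, 6:1, 8:1, 11:2, 17:1, 19:1, 20:1
Max frequency = 2
Mode = 11

Mode = 11


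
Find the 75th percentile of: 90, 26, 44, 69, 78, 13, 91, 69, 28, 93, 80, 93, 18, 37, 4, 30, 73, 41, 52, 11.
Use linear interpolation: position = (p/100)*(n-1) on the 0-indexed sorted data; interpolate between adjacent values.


Sorted: 4, 11, 13, 18, 26, 28, 30, 37, 41, 44, 52, 69, 69, 73, 78, 80, 90, 91, 93, 93
n = 20
Index = 75/100 * 19 = 14.2500
Lower = data[14] = 78, Upper = data[15] = 80
P75 = 78 + 0.2500*(2) = 78.5000

P75 = 78.5000


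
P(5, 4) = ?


P(5,4) = 5!/1!
= 120/1
= 120

P(5,4) = 120


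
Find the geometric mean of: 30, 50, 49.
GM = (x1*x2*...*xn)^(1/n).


Product = 30 × 50 × 49 = 73500
GM = 73500^(1/3) = 41.8886

GM = 41.8886


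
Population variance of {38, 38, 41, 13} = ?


Mean = 32.5000
Squared deviations: 30.2500, 30.2500, 72.2500, 380.2500
Sum = 513.0000
Variance = 513.0000/4 = 128.2500

Variance = 128.2500


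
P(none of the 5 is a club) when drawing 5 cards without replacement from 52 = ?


P(no clubs) = (39/52) × (38/51) × (37/50) × (36/49) × (35/48)
= 0.2215

P = 0.2215


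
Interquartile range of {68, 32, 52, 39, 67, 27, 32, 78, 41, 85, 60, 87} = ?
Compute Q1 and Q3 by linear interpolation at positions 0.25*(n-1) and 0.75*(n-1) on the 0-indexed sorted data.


Sorted: 27, 32, 32, 39, 41, 52, 60, 67, 68, 78, 85, 87
Q1 (25th %ile) = 37.2500
Q3 (75th %ile) = 70.5000
IQR = 70.5000 - 37.2500 = 33.2500

IQR = 33.2500


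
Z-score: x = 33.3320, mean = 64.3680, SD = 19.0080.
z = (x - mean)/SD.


z = (33.3320 - 64.3680)/19.0080
= -31.0360/19.0080
= -1.6328

z = -1.6328


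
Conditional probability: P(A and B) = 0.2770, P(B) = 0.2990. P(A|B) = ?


P(A|B) = 0.2770/0.2990 = 0.9264

P(A|B) = 0.9264


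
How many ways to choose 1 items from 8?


C(8,1) = 8!/(1! × 7!)
= 40320/(1 × 5040)
= 8

C(8,1) = 8


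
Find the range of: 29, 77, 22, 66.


Max = 77, Min = 22
Range = 77 - 22 = 55

Range = 55


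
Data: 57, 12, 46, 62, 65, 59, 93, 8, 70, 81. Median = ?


Sorted: 8, 12, 46, 57, 59, 62, 65, 70, 81, 93
n = 10 (even)
Middle values: 59 and 62
Median = (59+62)/2 = 60.5000

Median = 60.5000


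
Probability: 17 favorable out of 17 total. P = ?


P = 17/17 = 1.0000

P = 1.0000


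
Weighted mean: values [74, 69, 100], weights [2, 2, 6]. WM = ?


Numerator = 74*2 + 69*2 + 100*6 = 886
Denominator = 2 + 2 + 6 = 10
WM = 886/10 = 88.6000

WM = 88.6000


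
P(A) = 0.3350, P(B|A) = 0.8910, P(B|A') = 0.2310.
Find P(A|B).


P(B) = P(B|A)*P(A) + P(B|A')*P(A')
= 0.8910*0.3350 + 0.2310*0.6650
= 0.298485 + 0.153615 = 0.452100
P(A|B) = 0.298485/0.452100 = 0.6602

P(A|B) = 0.6602


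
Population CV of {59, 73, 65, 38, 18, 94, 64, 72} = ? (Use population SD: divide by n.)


Mean = 60.3750
SD = 21.6734
CV = (21.6734/60.3750)*100 = 35.8979%

CV = 35.8979%


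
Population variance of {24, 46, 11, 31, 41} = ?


Mean = 30.6000
Squared deviations: 43.5600, 237.1600, 384.1600, 0.1600, 108.1600
Sum = 773.2000
Variance = 773.2000/5 = 154.6400

Variance = 154.6400


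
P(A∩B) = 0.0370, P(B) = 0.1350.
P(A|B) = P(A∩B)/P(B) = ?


P(A|B) = 0.0370/0.1350 = 0.2741

P(A|B) = 0.2741
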